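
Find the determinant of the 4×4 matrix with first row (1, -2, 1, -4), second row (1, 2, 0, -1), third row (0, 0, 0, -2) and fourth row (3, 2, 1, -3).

Expand along row 3 (it has 3 zeros):
  − (-2) · M_34   where M_34 = det([1 -2 1; 1 2 0; 3 2 1]) = 0
det = (-1)·(-2)·(0) = 0

The determinant is 0.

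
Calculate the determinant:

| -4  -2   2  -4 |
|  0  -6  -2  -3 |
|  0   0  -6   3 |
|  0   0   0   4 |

The matrix is upper triangular, so the determinant is the product of the diagonal entries:
det = (-4) · (-6) · (-6) · (4) = -576

-576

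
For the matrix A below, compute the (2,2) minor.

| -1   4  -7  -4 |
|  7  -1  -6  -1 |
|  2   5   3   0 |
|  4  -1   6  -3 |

-33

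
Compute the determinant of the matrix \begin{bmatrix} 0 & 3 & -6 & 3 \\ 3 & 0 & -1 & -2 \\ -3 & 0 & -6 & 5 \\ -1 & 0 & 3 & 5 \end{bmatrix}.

Expand along column 2 (it has 3 zeros):
  − (3) · M_12   where M_12 = det([3 -1 -2; -3 -6 5; -1 3 5]) = -115
det = (-1)·(3)·(-115) = 345

345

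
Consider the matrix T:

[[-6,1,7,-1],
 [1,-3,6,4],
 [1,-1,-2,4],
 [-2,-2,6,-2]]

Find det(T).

344

Expand along row 1:
  + (-6) · M_11   where M_11 = det([-3 6 4; -1 -2 4; -2 6 -2]) = -40
  − (1) · M_12   where M_12 = det([1 6 4; 1 -2 4; -2 6 -2]) = -48
  + (7) · M_13   where M_13 = det([1 -3 4; 1 -1 4; -2 -2 -2]) = 12
  − (-1) · M_14   where M_14 = det([1 -3 6; 1 -1 -2; -2 -2 6]) = -28
det = (+1)·(-6)·(-40) + (-1)·(1)·(-48) + (+1)·(7)·(12) + (-1)·(-1)·(-28) = 344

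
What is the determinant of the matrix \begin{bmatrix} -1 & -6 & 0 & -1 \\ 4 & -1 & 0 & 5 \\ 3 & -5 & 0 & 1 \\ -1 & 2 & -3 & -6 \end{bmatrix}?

-219

Expand along column 3 (it has 3 zeros):
  − (-3) · M_43   where M_43 = det([-1 -6 -1; 4 -1 5; 3 -5 1]) = -73
det = (-1)·(-3)·(-73) = -219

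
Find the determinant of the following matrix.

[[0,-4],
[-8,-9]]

det = 0·(-9) − (-4)·(-8) = 0 − 32 = -32

-32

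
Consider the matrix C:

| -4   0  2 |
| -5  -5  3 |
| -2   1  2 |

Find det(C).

22

Expand along column 2:
  + (-5) · |-4 2; -2 2| = (-5)·(-8 − (-4)) = 20
  − 1 · |-4 2; -5 3| = −1·(-12 − (-10)) = 2
Sum: (20) + (2) = 22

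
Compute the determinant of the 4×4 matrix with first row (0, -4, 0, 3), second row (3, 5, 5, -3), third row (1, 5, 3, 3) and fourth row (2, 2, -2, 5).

Expand along row 1 (it has 2 zeros):
  − (-4) · M_12   where M_12 = det([3 5 -3; 1 3 3; 2 -2 5]) = 92
  − (3) · M_14   where M_14 = det([3 5 5; 1 5 3; 2 2 -2]) = -48
det = (-1)·(-4)·(92) + (-1)·(3)·(-48) = 512

512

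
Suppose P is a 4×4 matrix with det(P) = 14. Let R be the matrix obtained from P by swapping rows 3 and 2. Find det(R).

|R| = -14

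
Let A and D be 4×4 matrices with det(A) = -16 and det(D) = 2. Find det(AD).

-32

det(AD) = det(A)·det(D) = (-16)·(2) = -32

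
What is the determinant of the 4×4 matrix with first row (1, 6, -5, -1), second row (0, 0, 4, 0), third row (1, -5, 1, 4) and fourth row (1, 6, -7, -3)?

The determinant is -88.

Expand along row 2 (it has 3 zeros):
  − (4) · M_23   where M_23 = det([1 6 -1; 1 -5 4; 1 6 -3]) = 22
det = (-1)·(4)·(22) = -88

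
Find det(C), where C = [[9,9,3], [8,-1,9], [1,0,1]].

Expand along column 2:
  − 9 · |8 9; 1 1| = −9·(8 − 9) = 9
  + (-1) · |9 3; 1 1| = (-1)·(9 − 3) = -6
Sum: (9) + (-6) = 3

3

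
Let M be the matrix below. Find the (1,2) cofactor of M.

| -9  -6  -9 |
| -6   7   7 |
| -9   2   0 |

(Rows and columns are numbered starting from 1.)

Delete row 1 and column 2; the remaining 2×2 submatrix is [-6 7; -9 0].
Its determinant is (-6)·0 − 7·(-9) = 63.
The cofactor carries sign (−1)^(1+2) = −1, so C_{1,2} = −(63) = -63.

-63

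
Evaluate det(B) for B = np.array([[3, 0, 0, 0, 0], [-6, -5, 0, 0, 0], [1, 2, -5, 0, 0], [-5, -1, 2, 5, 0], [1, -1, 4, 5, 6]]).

B is lower triangular, so det(B) is the product of the diagonal entries:
det = (3) · (-5) · (-5) · (5) · (6) = 2250

2250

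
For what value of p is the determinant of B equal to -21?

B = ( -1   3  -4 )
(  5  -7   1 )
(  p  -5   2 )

4

Expanding along the column containing p, det(B) is linear in p: det(B) = (-25)·p + (79).
Set (-25)·p + (79) = -21  ⇒  (-25)·p = -100  ⇒  p = 4.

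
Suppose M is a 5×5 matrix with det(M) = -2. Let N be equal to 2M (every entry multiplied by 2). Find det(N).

For a 5×5 matrix, det(2M) = 2^5·det(M) = 32·det(M).
det(N) = (32)·(-2) = -64

det(N) = -64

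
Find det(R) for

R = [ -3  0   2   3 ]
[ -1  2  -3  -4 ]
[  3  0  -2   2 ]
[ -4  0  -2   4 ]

Expand along column 2 (it has 3 zeros):
  + (2) · M_22   where M_22 = det([-3 2 3; 3 -2 2; -4 -2 4]) = -70
det = (+1)·(2)·(-70) = -140

-140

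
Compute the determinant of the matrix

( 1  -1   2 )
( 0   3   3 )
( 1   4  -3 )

Expand along row 2:
  + 3 · |1 2; 1 -3| = 3·(-3 − 2) = -15
  − 3 · |1 -1; 1 4| = −3·(4 − (-1)) = -15
Sum: (-15) + (-15) = -30

-30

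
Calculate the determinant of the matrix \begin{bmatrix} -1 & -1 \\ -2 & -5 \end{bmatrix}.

The determinant is 3.

det = (-1)·(-5) − (-1)·(-2) = 5 − 2 = 3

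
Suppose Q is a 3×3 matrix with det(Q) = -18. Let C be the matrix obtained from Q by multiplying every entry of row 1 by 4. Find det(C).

Scaling one row by 4 multiplies the determinant by 4.
det(C) = (4)·(-18) = -72

det(C) = -72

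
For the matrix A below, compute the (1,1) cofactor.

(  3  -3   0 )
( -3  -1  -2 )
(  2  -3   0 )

Delete row 1 and column 1; the remaining 2×2 submatrix is [-1 -2; -3 0].
Its determinant is (-1)·0 − (-2)·(-3) = -6.
The cofactor carries sign (−1)^(1+1) = +1, so C_{1,1} = +(-6) = -6.

The cofactor is -6.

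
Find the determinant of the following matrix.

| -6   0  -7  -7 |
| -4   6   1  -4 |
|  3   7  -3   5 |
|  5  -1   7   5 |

Expand along row 1 (it has 1 zero):
  + (-6) · M_11   where M_11 = det([6 1 -4; 7 -3 5; -1 7 5]) = -524
  + (-7) · M_13   where M_13 = det([-4 6 -4; 3 7 5; 5 -1 5]) = 52
  − (-7) · M_14   where M_14 = det([-4 6 1; 3 7 -3; 5 -1 7]) = -438
det = (+1)·(-6)·(-524) + (+1)·(-7)·(52) + (-1)·(-7)·(-438) = -286

The determinant is -286.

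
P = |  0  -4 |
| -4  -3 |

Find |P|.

det(P) = 0·(-3) − (-4)·(-4) = 0 − 16 = -16

-16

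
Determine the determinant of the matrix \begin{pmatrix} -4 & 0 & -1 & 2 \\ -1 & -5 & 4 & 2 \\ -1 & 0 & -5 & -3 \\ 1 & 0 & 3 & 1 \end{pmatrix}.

Expand along column 2 (it has 3 zeros):
  + (-5) · M_22   where M_22 = det([-4 -1 2; -1 -5 -3; 1 3 1]) = -10
det = (+1)·(-5)·(-10) = 50

The determinant is 50.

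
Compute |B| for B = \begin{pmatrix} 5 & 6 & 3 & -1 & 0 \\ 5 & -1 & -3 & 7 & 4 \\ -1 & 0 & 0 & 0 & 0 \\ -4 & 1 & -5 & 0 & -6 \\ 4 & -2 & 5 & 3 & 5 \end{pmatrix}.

Expand along row 3 (it has 4 zeros):
  + (-1) · M_31   where M_31 = det([6 3 -1 0; -1 -3 7 4; 1 -5 0 -6; -2 5 3 5]) = -977
det = (+1)·(-1)·(-977) = 977

|B| = 977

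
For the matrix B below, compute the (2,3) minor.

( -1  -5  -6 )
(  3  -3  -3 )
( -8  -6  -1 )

The minor is -34.

Delete row 2 and column 3; the remaining 2×2 submatrix is [-1 -5; -8 -6].
Its determinant is (-1)·(-6) − (-5)·(-8) = -34.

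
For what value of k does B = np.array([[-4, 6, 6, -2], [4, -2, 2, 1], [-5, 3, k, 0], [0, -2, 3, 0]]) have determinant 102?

-8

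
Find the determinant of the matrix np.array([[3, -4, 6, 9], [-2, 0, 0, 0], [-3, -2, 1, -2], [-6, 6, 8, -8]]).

Expand along row 2 (it has 3 zeros):
  − (-2) · M_21   where M_21 = det([-4 6 9; -2 1 -2; 6 8 -8]) = -398
det = (-1)·(-2)·(-398) = -796

-796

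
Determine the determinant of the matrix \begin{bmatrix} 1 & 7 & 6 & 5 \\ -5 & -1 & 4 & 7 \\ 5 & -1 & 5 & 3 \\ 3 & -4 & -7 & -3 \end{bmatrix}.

2068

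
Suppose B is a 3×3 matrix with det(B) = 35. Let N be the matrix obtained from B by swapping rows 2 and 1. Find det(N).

Swapping two rows multiplies the determinant by −1.
det(N) = (-1)·(35) = -35

|N| = -35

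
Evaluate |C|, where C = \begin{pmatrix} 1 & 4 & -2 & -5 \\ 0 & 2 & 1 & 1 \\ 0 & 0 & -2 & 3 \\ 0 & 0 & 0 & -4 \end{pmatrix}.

det(C) = 16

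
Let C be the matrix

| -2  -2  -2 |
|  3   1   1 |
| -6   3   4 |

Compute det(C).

|C| = 4

Expand along row 1:
  + (-2) · |1 1; 3 4| = (-2)·(4 − 3) = -2
  − (-2) · |3 1; -6 4| = −(-2)·(12 − (-6)) = 36
  + (-2) · |3 1; -6 3| = (-2)·(9 − (-6)) = -30
Sum: (-2) + (36) + (-30) = 4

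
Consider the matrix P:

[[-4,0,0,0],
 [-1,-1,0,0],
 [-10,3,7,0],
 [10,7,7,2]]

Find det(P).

56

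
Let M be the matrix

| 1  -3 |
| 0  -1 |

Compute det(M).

The determinant is -1.

det(M) = 1·(-1) − (-3)·0 = -1 − 0 = -1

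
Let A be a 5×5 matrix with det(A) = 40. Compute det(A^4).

The determinant is 2560000.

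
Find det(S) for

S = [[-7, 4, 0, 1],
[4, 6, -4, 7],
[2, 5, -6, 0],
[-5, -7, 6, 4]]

The determinant is 1780.

Expand along row 1 (it has 1 zero):
  + (-7) · M_11   where M_11 = det([6 -4 7; 5 -6 0; -7 6 4]) = -148
  − (4) · M_12   where M_12 = det([4 -4 7; 2 -6 0; -5 6 4]) = -190
  − (1) · M_14   where M_14 = det([4 6 -4; 2 5 -6; -5 -7 6]) = 16
det = (+1)·(-7)·(-148) + (-1)·(4)·(-190) + (-1)·(1)·(16) = 1780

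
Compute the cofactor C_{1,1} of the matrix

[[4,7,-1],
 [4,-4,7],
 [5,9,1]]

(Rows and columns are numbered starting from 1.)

Delete row 1 and column 1; the remaining 2×2 submatrix is [-4 7; 9 1].
Its determinant is (-4)·1 − 7·9 = -67.
The cofactor carries sign (−1)^(1+1) = +1, so C_{1,1} = +(-67) = -67.

-67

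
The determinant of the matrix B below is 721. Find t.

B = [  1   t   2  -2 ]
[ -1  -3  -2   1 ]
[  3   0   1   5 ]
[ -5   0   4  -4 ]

Expanding along the row containing t, det(B) is linear in t: det(B) = (-67)·t + (252).
Set (-67)·t + (252) = 721  ⇒  (-67)·t = 469  ⇒  t = -7.

-7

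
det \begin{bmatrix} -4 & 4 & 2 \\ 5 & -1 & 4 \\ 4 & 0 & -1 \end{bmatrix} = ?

Expand along row 3:
  + 4 · |4 2; -1 4| = 4·(16 − (-2)) = 72
  + (-1) · |-4 4; 5 -1| = (-1)·(4 − 20) = 16
Sum: (72) + (16) = 88

The determinant is 88.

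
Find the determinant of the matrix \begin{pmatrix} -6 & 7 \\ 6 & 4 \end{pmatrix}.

det = (-6)·4 − 7·6 = -24 − 42 = -66

-66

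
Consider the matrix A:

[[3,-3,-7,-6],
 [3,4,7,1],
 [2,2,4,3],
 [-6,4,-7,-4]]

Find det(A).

Expand along row 1:
  + (3) · M_11   where M_11 = det([4 7 1; 2 4 3; 4 -7 -4]) = 130
  − (-3) · M_12   where M_12 = det([3 7 1; 2 4 3; -6 -7 -4]) = -45
  + (-7) · M_13   where M_13 = det([3 4 1; 2 2 3; -6 4 -4]) = -80
  − (-6) · M_14   where M_14 = det([3 4 7; 2 2 4; -6 4 -7]) = 10
det = (+1)·(3)·(130) + (-1)·(-3)·(-45) + (+1)·(-7)·(-80) + (-1)·(-6)·(10) = 875

875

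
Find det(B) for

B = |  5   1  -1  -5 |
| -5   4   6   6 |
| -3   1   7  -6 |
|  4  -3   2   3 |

|B| = 2469

Expand along row 1:
  + (5) · M_11   where M_11 = det([4 6 6; 1 7 -6; -3 2 3]) = 360
  − (1) · M_12   where M_12 = det([-5 6 6; -3 7 -6; 4 2 3]) = -459
  + (-1) · M_13   where M_13 = det([-5 4 6; -3 1 -6; 4 -3 3]) = 45
  − (-5) · M_14   where M_14 = det([-5 4 6; -3 1 7; 4 -3 2]) = 51
det = (+1)·(5)·(360) + (-1)·(1)·(-459) + (+1)·(-1)·(45) + (-1)·(-5)·(51) = 2469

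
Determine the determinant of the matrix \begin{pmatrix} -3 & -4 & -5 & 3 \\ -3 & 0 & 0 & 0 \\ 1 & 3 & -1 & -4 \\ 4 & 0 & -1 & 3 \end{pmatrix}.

The determinant is 192.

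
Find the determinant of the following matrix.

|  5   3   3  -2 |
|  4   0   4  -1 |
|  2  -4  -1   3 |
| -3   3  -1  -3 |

-84

Expand along row 2 (it has 1 zero):
  − (4) · M_21   where M_21 = det([3 3 -2; -4 -1 3; 3 -1 -3]) = -5
  − (4) · M_23   where M_23 = det([5 3 -2; 2 -4 3; -3 3 -3]) = 18
  + (-1) · M_24   where M_24 = det([5 3 3; 2 -4 -1; -3 3 -1]) = 32
det = (-1)·(4)·(-5) + (-1)·(4)·(18) + (+1)·(-1)·(32) = -84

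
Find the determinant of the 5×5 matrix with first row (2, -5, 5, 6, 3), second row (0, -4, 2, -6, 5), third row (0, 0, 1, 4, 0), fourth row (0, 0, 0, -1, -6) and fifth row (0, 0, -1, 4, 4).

The determinant is -352.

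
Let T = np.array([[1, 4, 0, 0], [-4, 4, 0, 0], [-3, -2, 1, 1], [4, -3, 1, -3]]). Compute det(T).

det(T) = -80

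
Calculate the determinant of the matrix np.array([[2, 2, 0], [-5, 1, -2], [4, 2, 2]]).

16

Expand along row 1:
  + 2 · |1 -2; 2 2| = 2·(2 − (-4)) = 12
  − 2 · |-5 -2; 4 2| = −2·(-10 − (-8)) = 4
Sum: (12) + (4) = 16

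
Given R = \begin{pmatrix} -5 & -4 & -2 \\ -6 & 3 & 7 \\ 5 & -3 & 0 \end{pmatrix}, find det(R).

|R| = -251

Expand along row 3:
  + 5 · |-4 -2; 3 7| = 5·(-28 − (-6)) = -110
  − (-3) · |-5 -2; -6 7| = −(-3)·(-35 − 12) = -141
Sum: (-110) + (-141) = -251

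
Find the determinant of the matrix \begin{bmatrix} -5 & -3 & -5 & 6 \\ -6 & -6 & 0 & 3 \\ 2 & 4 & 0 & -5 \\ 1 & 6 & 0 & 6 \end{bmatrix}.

The determinant is 990.

Expand along column 3 (it has 3 zeros):
  + (-5) · M_13   where M_13 = det([-6 -6 3; 2 4 -5; 1 6 6]) = -198
det = (+1)·(-5)·(-198) = 990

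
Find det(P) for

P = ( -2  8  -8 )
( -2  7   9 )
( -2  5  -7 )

-100

Expand along row 1:
  + (-2) · |7 9; 5 -7| = (-2)·(-49 − 45) = 188
  − 8 · |-2 9; -2 -7| = −8·(14 − (-18)) = -256
  + (-8) · |-2 7; -2 5| = (-8)·(-10 − (-14)) = -32
Sum: (188) + (-256) + (-32) = -100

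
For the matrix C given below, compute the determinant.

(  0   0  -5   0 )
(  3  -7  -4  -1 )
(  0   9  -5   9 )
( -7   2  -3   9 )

Expand along row 1 (it has 3 zeros):
  + (-5) · M_13   where M_13 = det([3 -7 -1; 0 9 9; -7 2 9]) = 567
det = (+1)·(-5)·(567) = -2835

The determinant is -2835.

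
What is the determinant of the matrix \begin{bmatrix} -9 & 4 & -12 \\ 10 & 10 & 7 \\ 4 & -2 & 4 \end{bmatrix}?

186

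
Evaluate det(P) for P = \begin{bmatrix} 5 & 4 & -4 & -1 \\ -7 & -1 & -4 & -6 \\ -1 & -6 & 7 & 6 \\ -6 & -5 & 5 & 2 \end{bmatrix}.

-64

Expand along row 1:
  + (5) · M_11   where M_11 = det([-1 -4 -6; -6 7 6; -5 5 2]) = 58
  − (4) · M_12   where M_12 = det([-7 -4 -6; -1 7 6; -6 5 2]) = 26
  + (-4) · M_13   where M_13 = det([-7 -1 -6; -1 -6 6; -6 -5 2]) = 94
  − (-1) · M_14   where M_14 = det([-7 -1 -4; -1 -6 7; -6 -5 5]) = 126
det = (+1)·(5)·(58) + (-1)·(4)·(26) + (+1)·(-4)·(94) + (-1)·(-1)·(126) = -64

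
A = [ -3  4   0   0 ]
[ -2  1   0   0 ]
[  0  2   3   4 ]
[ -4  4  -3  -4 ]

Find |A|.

A is block lower-triangular with a 2×2 block and a 2×2 block on the diagonal, so its determinant equals the product of the determinants of the diagonal blocks.
det of the 2×2 block = 5
det of the 2×2 block = 0
det = (5)·(0) = 0

0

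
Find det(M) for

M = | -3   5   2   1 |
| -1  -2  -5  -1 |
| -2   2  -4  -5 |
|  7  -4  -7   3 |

The determinant is -900.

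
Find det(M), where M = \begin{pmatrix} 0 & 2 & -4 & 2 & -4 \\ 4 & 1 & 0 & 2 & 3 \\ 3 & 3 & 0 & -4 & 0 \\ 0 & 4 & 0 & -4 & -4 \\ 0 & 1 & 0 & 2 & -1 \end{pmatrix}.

Expand along column 3 (it has 4 zeros):
  + (-4) · M_13   where M_13 = det([4 1 2 3; 3 3 -4 0; 0 4 -4 -4; 0 1 2 -1]) = 0
det = (+1)·(-4)·(0) = 0

det(M) = 0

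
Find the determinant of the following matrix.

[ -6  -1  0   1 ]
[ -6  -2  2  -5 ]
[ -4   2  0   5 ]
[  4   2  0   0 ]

-48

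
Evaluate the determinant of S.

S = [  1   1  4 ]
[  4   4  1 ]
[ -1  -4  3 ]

-45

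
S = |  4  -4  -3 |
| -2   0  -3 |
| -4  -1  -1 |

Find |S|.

The determinant is -58.

Expand along column 2:
  − (-4) · |-2 -3; -4 -1| = −(-4)·(2 − 12) = -40
  − (-1) · |4 -3; -2 -3| = −(-1)·(-12 − 6) = -18
Sum: (-40) + (-18) = -58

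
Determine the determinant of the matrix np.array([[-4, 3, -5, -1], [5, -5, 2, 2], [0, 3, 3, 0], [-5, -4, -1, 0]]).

-162

Expand along row 3 (it has 2 zeros):
  − (3) · M_32   where M_32 = det([-4 -5 -1; 5 2 2; -5 -1 0]) = 37
  + (3) · M_33   where M_33 = det([-4 3 -1; 5 -5 2; -5 -4 0]) = -17
det = (-1)·(3)·(37) + (+1)·(3)·(-17) = -162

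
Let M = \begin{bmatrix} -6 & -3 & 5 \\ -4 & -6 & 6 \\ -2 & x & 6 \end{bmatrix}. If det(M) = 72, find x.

x = -3

Expanding along the row containing x, det(M) is linear in x: det(M) = (16)·x + (120).
Set (16)·x + (120) = 72  ⇒  (16)·x = -48  ⇒  x = -3.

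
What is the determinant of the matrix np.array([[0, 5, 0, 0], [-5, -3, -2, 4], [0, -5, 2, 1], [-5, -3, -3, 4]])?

Expand along row 1 (it has 3 zeros):
  − (5) · M_12   where M_12 = det([-5 -2 4; 0 2 1; -5 -3 4]) = -5
det = (-1)·(5)·(-5) = 25

25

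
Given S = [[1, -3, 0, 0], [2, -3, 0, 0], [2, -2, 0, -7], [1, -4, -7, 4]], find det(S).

S is block lower-triangular with a 2×2 block and a 2×2 block on the diagonal, so its determinant equals the product of the determinants of the diagonal blocks.
det of the 2×2 block = 3
det of the 2×2 block = -49
det = (3)·(-49) = -147

-147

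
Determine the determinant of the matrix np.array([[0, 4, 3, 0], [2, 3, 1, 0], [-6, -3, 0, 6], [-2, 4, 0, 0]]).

Expand along column 4 (it has 3 zeros):
  − (6) · M_34   where M_34 = det([0 4 3; 2 3 1; -2 4 0]) = 34
det = (-1)·(6)·(34) = -204

-204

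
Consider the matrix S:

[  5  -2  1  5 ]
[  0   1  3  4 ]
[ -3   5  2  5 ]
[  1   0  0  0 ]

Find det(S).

|S| = 64

Expand along row 4 (it has 3 zeros):
  − (1) · M_41   where M_41 = det([-2 1 5; 1 3 4; 5 2 5]) = -64
det = (-1)·(1)·(-64) = 64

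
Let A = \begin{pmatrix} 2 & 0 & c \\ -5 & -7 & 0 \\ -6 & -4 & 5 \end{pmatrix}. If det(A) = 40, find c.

Expanding along the row containing c, det(A) is linear in c: det(A) = (-22)·c + (-70).
Set (-22)·c + (-70) = 40  ⇒  (-22)·c = 110  ⇒  c = -5.

-5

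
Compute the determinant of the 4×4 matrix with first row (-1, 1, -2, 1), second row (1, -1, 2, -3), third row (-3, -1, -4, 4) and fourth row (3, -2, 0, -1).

Expand along row 4 (it has 1 zero):
  − (3) · M_41   where M_41 = det([1 -2 1; -1 2 -3; -1 -4 4]) = -12
  + (-2) · M_42   where M_42 = det([-1 -2 1; 1 2 -3; -3 -4 4]) = -4
  + (-1) · M_44   where M_44 = det([-1 1 -2; 1 -1 2; -3 -1 -4]) = 0
det = (-1)·(3)·(-12) + (+1)·(-2)·(-4) + (+1)·(-1)·(0) = 44

The determinant is 44.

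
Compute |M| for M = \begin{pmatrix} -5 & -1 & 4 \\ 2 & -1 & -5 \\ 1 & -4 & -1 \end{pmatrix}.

Expand along row 1:
  + (-5) · |-1 -5; -4 -1| = (-5)·(1 − 20) = 95
  − (-1) · |2 -5; 1 -1| = −(-1)·(-2 − (-5)) = 3
  + 4 · |2 -1; 1 -4| = 4·(-8 − (-1)) = -28
Sum: (95) + (3) + (-28) = 70

70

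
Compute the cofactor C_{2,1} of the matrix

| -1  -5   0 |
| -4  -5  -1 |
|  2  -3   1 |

The cofactor is 5.

Delete row 2 and column 1; the remaining 2×2 submatrix is [-5 0; -3 1].
Its determinant is (-5)·1 − 0·(-3) = -5.
The cofactor carries sign (−1)^(2+1) = −1, so C_{2,1} = −(-5) = 5.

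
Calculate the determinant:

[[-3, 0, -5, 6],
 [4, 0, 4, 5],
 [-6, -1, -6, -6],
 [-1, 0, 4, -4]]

Expand along column 2 (it has 3 zeros):
  − (-1) · M_32   where M_32 = det([-3 -5 6; 4 4 5; -1 4 -4]) = 173
det = (-1)·(-1)·(173) = 173

The determinant is 173.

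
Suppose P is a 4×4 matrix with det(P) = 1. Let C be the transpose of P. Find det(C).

det(Pᵀ) = det(P).
det(C) = (1)·(1) = 1

1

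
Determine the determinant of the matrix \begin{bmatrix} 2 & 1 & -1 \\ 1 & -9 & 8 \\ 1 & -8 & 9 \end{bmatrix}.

-36

Expand along column 1:
  + 2 · |-9 8; -8 9| = 2·(-81 − (-64)) = -34
  − 1 · |1 -1; -8 9| = −1·(9 − 8) = -1
  + 1 · |1 -1; -9 8| = 1·(8 − 9) = -1
Sum: (-34) + (-1) + (-1) = -36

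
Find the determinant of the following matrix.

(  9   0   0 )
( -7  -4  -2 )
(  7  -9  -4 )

Expand along row 1:
  + 9 · |-4 -2; -9 -4| = 9·(16 − 18) = -18

The determinant is -18.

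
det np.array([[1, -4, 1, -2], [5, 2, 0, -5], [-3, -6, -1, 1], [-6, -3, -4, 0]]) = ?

Expand along row 2 (it has 1 zero):
  − (5) · M_21   where M_21 = det([-4 1 -2; -6 -1 1; -3 -4 0]) = -61
  + (2) · M_22   where M_22 = det([1 1 -2; -3 -1 1; -6 -4 0]) = -14
  + (-5) · M_24   where M_24 = det([1 -4 1; -3 -6 -1; -6 -3 -4]) = 18
det = (-1)·(5)·(-61) + (+1)·(2)·(-14) + (+1)·(-5)·(18) = 187

187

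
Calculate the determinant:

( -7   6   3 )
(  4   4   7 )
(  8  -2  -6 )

Expand along row 1:
  + (-7) · |4 7; -2 -6| = (-7)·(-24 − (-14)) = 70
  − 6 · |4 7; 8 -6| = −6·(-24 − 56) = 480
  + 3 · |4 4; 8 -2| = 3·(-8 − 32) = -120
Sum: (70) + (480) + (-120) = 430

430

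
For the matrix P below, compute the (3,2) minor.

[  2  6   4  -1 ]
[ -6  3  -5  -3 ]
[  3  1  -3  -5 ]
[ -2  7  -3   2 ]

26

Delete row 3 and column 2; the remaining 3×3 submatrix is [2 4 -1; -6 -5 -3; -2 -3 2].
Its determinant is 26.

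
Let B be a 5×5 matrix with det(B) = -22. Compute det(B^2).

det(B^2) = (det B)^2 = (-22)^2 = 484

484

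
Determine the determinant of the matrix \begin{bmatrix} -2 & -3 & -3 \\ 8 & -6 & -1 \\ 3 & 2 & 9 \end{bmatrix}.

Expand along column 1:
  + (-2) · |-6 -1; 2 9| = (-2)·(-54 − (-2)) = 104
  − 8 · |-3 -3; 2 9| = −8·(-27 − (-6)) = 168
  + 3 · |-3 -3; -6 -1| = 3·(3 − 18) = -45
Sum: (104) + (168) + (-45) = 227

227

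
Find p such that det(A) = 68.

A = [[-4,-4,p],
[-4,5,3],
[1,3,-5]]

8

Expanding along the row containing p, det(A) is linear in p: det(A) = (-17)·p + (204).
Set (-17)·p + (204) = 68  ⇒  (-17)·p = -136  ⇒  p = 8.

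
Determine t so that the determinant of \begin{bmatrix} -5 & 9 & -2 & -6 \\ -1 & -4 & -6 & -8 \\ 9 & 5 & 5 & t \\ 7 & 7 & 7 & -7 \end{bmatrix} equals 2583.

t = -8

Expanding along the column containing t, det(M) is linear in t: det(M) = (427)·t + (5999).
Set (427)·t + (5999) = 2583  ⇒  (427)·t = -3416  ⇒  t = -8.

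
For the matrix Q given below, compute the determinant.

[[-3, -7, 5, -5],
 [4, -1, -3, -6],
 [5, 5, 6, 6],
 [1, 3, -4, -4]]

-2026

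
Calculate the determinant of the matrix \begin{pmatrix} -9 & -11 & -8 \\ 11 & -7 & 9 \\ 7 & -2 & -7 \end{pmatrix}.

The determinant is -2359.

Expand along column 1:
  + (-9) · |-7 9; -2 -7| = (-9)·(49 − (-18)) = -603
  − 11 · |-11 -8; -2 -7| = −11·(77 − 16) = -671
  + 7 · |-11 -8; -7 9| = 7·(-99 − 56) = -1085
Sum: (-603) + (-671) + (-1085) = -2359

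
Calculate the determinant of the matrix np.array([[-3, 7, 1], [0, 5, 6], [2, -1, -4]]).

Expand along row 2:
  + 5 · |-3 1; 2 -4| = 5·(12 − 2) = 50
  − 6 · |-3 7; 2 -1| = −6·(3 − 14) = 66
Sum: (50) + (66) = 116

116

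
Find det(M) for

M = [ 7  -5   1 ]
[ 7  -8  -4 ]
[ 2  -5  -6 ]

|M| = 7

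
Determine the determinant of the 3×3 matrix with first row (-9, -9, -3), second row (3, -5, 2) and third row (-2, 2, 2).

Expand along row 1:
  + (-9) · |-5 2; 2 2| = (-9)·(-10 − 4) = 126
  − (-9) · |3 2; -2 2| = −(-9)·(6 − (-4)) = 90
  + (-3) · |3 -5; -2 2| = (-3)·(6 − 10) = 12
Sum: (126) + (90) + (12) = 228

The determinant is 228.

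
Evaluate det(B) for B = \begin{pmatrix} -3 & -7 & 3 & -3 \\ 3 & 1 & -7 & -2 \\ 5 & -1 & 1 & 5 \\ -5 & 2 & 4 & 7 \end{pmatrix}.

Expand along row 1:
  + (-3) · M_11   where M_11 = det([1 -7 -2; -1 1 5; 2 4 7]) = -120
  − (-7) · M_12   where M_12 = det([3 -7 -2; 5 1 5; -5 4 7]) = 331
  + (3) · M_13   where M_13 = det([3 1 -2; 5 -1 5; -5 2 7]) = -121
  − (-3) · M_14   where M_14 = det([3 1 -7; 5 -1 1; -5 2 4]) = -78
det = (+1)·(-3)·(-120) + (-1)·(-7)·(331) + (+1)·(3)·(-121) + (-1)·(-3)·(-78) = 2080

2080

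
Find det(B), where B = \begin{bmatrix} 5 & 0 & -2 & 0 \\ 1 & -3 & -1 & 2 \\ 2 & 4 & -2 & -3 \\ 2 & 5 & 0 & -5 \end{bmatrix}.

-49

Expand along row 1 (it has 2 zeros):
  + (5) · M_11   where M_11 = det([-3 -1 2; 4 -2 -3; 5 0 -5]) = -15
  + (-2) · M_13   where M_13 = det([1 -3 2; 2 4 -3; 2 5 -5]) = -13
det = (+1)·(5)·(-15) + (+1)·(-2)·(-13) = -49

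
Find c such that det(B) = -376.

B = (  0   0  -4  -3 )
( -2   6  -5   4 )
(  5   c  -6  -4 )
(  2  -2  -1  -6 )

Expanding along the row containing c, det(B) is linear in c: det(B) = (20)·c + (-336).
Set (20)·c + (-336) = -376  ⇒  (20)·c = -40  ⇒  c = -2.

-2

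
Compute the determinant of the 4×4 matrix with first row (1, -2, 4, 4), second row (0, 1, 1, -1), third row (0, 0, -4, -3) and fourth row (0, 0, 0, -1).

The matrix is upper triangular, so the determinant is the product of the diagonal entries:
det = (1) · (1) · (-4) · (-1) = 4

4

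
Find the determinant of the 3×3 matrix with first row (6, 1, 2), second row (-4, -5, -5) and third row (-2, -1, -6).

Expand along column 1:
  + 6 · |-5 -5; -1 -6| = 6·(30 − 5) = 150
  − (-4) · |1 2; -1 -6| = −(-4)·(-6 − (-2)) = -16
  + (-2) · |1 2; -5 -5| = (-2)·(-5 − (-10)) = -10
Sum: (150) + (-16) + (-10) = 124

124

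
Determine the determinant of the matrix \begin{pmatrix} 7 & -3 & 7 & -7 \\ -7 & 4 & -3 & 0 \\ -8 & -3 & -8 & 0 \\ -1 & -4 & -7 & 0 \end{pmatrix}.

-1414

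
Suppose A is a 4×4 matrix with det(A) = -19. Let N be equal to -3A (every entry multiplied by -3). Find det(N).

For a 4×4 matrix, det(-3A) = (-3)^4·det(A) = 81·det(A).
det(N) = (81)·(-19) = -1539

-1539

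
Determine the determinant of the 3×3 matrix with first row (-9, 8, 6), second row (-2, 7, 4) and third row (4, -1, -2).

Expand along column 1:
  + (-9) · |7 4; -1 -2| = (-9)·(-14 − (-4)) = 90
  − (-2) · |8 6; -1 -2| = −(-2)·(-16 − (-6)) = -20
  + 4 · |8 6; 7 4| = 4·(32 − 42) = -40
Sum: (90) + (-20) + (-40) = 30

The determinant is 30.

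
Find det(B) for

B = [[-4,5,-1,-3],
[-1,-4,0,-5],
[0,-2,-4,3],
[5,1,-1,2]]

det(B) = 840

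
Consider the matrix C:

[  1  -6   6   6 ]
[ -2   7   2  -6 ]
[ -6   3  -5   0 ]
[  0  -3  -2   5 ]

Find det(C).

Expand along row 3 (it has 1 zero):
  + (-6) · M_31   where M_31 = det([-6 6 6; 7 2 -6; -3 -2 5]) = -138
  − (3) · M_32   where M_32 = det([1 6 6; -2 2 -6; 0 -2 5]) = 82
  + (-5) · M_33   where M_33 = det([1 -6 6; -2 7 -6; 0 -3 5]) = -7
det = (+1)·(-6)·(-138) + (-1)·(3)·(82) + (+1)·(-5)·(-7) = 617

617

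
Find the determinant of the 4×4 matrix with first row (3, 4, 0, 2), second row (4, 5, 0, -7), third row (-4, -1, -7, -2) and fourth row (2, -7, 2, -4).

Expand along column 3 (it has 2 zeros):
  + (-7) · M_33   where M_33 = det([3 4 2; 4 5 -7; 2 -7 -4]) = -275
  − (2) · M_43   where M_43 = det([3 4 2; 4 5 -7; -4 -1 -2]) = 125
det = (+1)·(-7)·(-275) + (-1)·(2)·(125) = 1675

1675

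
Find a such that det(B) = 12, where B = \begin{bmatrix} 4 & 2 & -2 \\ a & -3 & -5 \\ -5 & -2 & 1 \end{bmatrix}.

a = -8

Expanding along the row containing a, det(B) is linear in a: det(B) = (2)·a + (28).
Set (2)·a + (28) = 12  ⇒  (2)·a = -16  ⇒  a = -8.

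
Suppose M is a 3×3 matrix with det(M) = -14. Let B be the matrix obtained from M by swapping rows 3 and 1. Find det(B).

Swapping two rows multiplies the determinant by −1.
det(B) = (-1)·(-14) = 14

14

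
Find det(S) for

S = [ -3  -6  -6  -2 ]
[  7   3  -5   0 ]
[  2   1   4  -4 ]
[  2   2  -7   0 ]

The determinant is -1094.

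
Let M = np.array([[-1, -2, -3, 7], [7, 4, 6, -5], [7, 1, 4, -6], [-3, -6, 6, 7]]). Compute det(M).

Expand along row 1:
  + (-1) · M_11   where M_11 = det([4 6 -5; 1 4 -6; -6 6 7]) = 280
  − (-2) · M_12   where M_12 = det([7 6 -5; 7 4 -6; -3 6 7]) = -8
  + (-3) · M_13   where M_13 = det([7 4 -5; 7 1 -6; -3 -6 7]) = -132
  − (7) · M_14   where M_14 = det([7 4 6; 7 1 4; -3 -6 6]) = -240
det = (+1)·(-1)·(280) + (-1)·(-2)·(-8) + (+1)·(-3)·(-132) + (-1)·(7)·(-240) = 1780

1780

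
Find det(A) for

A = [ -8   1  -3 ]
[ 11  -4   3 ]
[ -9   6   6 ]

|A| = 153

Expand along column 1:
  + (-8) · |-4 3; 6 6| = (-8)·(-24 − 18) = 336
  − 11 · |1 -3; 6 6| = −11·(6 − (-18)) = -264
  + (-9) · |1 -3; -4 3| = (-9)·(3 − 12) = 81
Sum: (336) + (-264) + (81) = 153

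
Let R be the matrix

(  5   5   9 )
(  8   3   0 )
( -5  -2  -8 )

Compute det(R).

191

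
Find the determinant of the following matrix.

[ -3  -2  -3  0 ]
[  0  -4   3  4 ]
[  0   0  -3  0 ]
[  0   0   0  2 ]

The matrix is upper triangular, so the determinant is the product of the diagonal entries:
det = (-3) · (-4) · (-3) · (2) = -72

-72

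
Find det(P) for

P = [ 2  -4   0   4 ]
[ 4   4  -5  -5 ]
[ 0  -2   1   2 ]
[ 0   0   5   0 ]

Expand along row 4 (it has 3 zeros):
  − (5) · M_43   where M_43 = det([2 -4 4; 4 4 -5; 0 -2 2]) = -4
det = (-1)·(5)·(-4) = 20

The determinant is 20.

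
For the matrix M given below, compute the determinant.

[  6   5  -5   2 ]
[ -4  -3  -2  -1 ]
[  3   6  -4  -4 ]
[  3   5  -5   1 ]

det(M) = 365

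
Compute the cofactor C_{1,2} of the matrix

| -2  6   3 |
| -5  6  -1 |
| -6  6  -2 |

Delete row 1 and column 2; the remaining 2×2 submatrix is [-5 -1; -6 -2].
Its determinant is (-5)·(-2) − (-1)·(-6) = 4.
The cofactor carries sign (−1)^(1+2) = −1, so C_{1,2} = −(4) = -4.

-4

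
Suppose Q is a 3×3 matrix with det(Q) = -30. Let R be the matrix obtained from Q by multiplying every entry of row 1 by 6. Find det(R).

Scaling one row by 6 multiplies the determinant by 6.
det(R) = (6)·(-30) = -180

det(R) = -180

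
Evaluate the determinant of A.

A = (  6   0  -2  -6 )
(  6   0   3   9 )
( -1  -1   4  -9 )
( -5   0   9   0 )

Expand along column 2 (it has 3 zeros):
  − (-1) · M_32   where M_32 = det([6 -2 -6; 6 3 9; -5 9 0]) = -810
det = (-1)·(-1)·(-810) = -810

-810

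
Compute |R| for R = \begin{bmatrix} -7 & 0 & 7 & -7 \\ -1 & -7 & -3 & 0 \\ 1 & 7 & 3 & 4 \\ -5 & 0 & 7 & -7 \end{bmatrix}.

The determinant is -392.

Expand along column 2 (it has 2 zeros):
  + (-7) · M_22   where M_22 = det([-7 7 -7; 1 3 4; -5 7 -7]) = 98
  − (7) · M_32   where M_32 = det([-7 7 -7; -1 -3 0; -5 7 -7]) = -42
det = (+1)·(-7)·(98) + (-1)·(7)·(-42) = -392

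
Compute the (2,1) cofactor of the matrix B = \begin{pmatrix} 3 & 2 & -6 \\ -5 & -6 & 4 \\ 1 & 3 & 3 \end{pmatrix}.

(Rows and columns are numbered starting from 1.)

The cofactor is -24.

Delete row 2 and column 1; the remaining 2×2 submatrix is [2 -6; 3 3].
Its determinant is 2·3 − (-6)·3 = 24.
The cofactor carries sign (−1)^(2+1) = −1, so C_{2,1} = −(24) = -24.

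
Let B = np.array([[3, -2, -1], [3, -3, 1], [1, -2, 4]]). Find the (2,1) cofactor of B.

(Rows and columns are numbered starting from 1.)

Delete row 2 and column 1; the remaining 2×2 submatrix is [-2 -1; -2 4].
Its determinant is (-2)·4 − (-1)·(-2) = -10.
The cofactor carries sign (−1)^(2+1) = −1, so C_{2,1} = −(-10) = 10.

10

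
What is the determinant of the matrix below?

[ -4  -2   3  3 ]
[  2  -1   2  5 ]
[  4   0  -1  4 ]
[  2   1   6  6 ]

Expand along row 3 (it has 1 zero):
  + (4) · M_31   where M_31 = det([-2 3 3; -1 2 5; 1 6 6]) = 45
  + (-1) · M_33   where M_33 = det([-4 -2 3; 2 -1 5; 2 1 6]) = 60
  − (4) · M_34   where M_34 = det([-4 -2 3; 2 -1 2; 2 1 6]) = 60
det = (+1)·(4)·(45) + (+1)·(-1)·(60) + (-1)·(4)·(60) = -120

The determinant is -120.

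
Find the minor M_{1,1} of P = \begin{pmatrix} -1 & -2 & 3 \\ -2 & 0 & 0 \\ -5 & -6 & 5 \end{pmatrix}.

Delete row 1 and column 1; the remaining 2×2 submatrix is [0 0; -6 5].
Its determinant is 0·5 − 0·(-6) = 0.

The minor is 0.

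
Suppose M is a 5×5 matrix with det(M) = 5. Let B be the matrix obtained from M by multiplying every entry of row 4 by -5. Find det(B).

Scaling one row by -5 multiplies the determinant by -5.
det(B) = (-5)·(5) = -25

The determinant is -25.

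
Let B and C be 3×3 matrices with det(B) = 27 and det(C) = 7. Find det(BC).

The determinant is 189.

det(BC) = det(B)·det(C) = (27)·(7) = 189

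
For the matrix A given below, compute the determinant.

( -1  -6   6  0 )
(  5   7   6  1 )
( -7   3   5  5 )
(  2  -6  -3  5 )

Expand along row 1 (it has 1 zero):
  + (-1) · M_11   where M_11 = det([7 6 1; 3 5 5; -6 -3 5]) = 31
  − (-6) · M_12   where M_12 = det([5 6 1; -7 5 5; 2 -3 5]) = 481
  + (6) · M_13   where M_13 = det([5 7 1; -7 3 5; 2 -6 5]) = 576
det = (+1)·(-1)·(31) + (-1)·(-6)·(481) + (+1)·(6)·(576) = 6311

det(A) = 6311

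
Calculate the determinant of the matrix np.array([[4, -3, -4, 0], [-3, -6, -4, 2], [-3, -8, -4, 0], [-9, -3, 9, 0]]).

-546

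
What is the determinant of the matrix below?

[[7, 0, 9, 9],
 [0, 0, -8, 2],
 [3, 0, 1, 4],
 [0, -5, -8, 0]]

Expand along column 2 (it has 3 zeros):
  + (-5) · M_42   where M_42 = det([7 9 9; 0 -8 2; 3 1 4]) = 32
det = (+1)·(-5)·(32) = -160

-160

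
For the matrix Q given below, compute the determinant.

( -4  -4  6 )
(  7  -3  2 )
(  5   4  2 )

Expand along column 1:
  + (-4) · |-3 2; 4 2| = (-4)·(-6 − 8) = 56
  − 7 · |-4 6; 4 2| = −7·(-8 − 24) = 224
  + 5 · |-4 6; -3 2| = 5·(-8 − (-18)) = 50
Sum: (56) + (224) + (50) = 330

|Q| = 330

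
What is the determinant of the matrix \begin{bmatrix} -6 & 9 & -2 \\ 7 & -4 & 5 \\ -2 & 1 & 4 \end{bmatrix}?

-214

Expand along row 1:
  + (-6) · |-4 5; 1 4| = (-6)·(-16 − 5) = 126
  − 9 · |7 5; -2 4| = −9·(28 − (-10)) = -342
  + (-2) · |7 -4; -2 1| = (-2)·(7 − 8) = 2
Sum: (126) + (-342) + (2) = -214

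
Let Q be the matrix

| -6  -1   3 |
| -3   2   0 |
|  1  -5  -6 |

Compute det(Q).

Expand along row 2:
  − (-3) · |-1 3; -5 -6| = −(-3)·(6 − (-15)) = 63
  + 2 · |-6 3; 1 -6| = 2·(36 − 3) = 66
Sum: (63) + (66) = 129

129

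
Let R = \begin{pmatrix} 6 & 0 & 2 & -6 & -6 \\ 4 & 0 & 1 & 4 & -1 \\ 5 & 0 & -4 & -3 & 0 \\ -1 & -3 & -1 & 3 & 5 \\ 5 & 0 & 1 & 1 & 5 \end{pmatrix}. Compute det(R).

Expand along column 2 (it has 4 zeros):
  + (-3) · M_42   where M_42 = det([6 2 -6 -6; 4 1 4 -1; 5 -4 -3 0; 5 1 1 5]) = 1992
det = (+1)·(-3)·(1992) = -5976

The determinant is -5976.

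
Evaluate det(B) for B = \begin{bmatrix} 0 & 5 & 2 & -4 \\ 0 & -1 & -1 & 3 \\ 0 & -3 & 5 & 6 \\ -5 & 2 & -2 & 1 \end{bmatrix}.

-395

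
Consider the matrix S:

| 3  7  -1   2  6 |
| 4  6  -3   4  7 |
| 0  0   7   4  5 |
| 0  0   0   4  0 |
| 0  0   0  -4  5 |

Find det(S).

-1400

S is block upper-triangular with a 2×2 block and a 3×3 block on the diagonal, so its determinant equals the product of the determinants of the diagonal blocks.
det of the 2×2 block = -10
det of the 3×3 block = 140
det = (-10)·(140) = -1400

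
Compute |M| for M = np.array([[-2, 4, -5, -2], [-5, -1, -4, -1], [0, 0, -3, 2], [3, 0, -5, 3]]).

Expand along row 3 (it has 2 zeros):
  + (-3) · M_33   where M_33 = det([-2 4 -2; -5 -1 -1; 3 0 3]) = 48
  − (2) · M_34   where M_34 = det([-2 4 -5; -5 -1 -4; 3 0 -5]) = -173
det = (+1)·(-3)·(48) + (-1)·(2)·(-173) = 202

|M| = 202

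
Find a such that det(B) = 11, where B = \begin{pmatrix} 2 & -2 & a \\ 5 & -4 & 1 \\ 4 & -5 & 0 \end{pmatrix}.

a = -1

Expanding along the column containing a, det(B) is linear in a: det(B) = (-9)·a + (2).
Set (-9)·a + (2) = 11  ⇒  (-9)·a = 9  ⇒  a = -1.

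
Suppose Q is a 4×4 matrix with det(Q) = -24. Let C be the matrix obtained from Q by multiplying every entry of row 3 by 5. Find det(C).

The determinant is -120.

Scaling one row by 5 multiplies the determinant by 5.
det(C) = (5)·(-24) = -120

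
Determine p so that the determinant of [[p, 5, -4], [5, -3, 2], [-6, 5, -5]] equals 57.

Expanding along the column containing p, det(M) is linear in p: det(M) = (5)·p + (37).
Set (5)·p + (37) = 57  ⇒  (5)·p = 20  ⇒  p = 4.

4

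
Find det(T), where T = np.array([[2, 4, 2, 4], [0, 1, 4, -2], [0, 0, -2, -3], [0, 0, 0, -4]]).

16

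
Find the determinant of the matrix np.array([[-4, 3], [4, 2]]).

det = (-4)·2 − 3·4 = -8 − 12 = -20

-20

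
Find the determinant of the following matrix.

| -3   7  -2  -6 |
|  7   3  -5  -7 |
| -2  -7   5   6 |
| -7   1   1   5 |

The determinant is 242.

Expand along row 1:
  + (-3) · M_11   where M_11 = det([3 -5 -7; -7 5 6; 1 1 5]) = -64
  − (7) · M_12   where M_12 = det([7 -5 -7; -2 5 6; -7 1 5]) = 62
  + (-2) · M_13   where M_13 = det([7 3 -7; -2 -7 6; -7 1 5]) = -26
  − (-6) · M_14   where M_14 = det([7 3 -5; -2 -7 5; -7 1 1]) = 72
det = (+1)·(-3)·(-64) + (-1)·(7)·(62) + (+1)·(-2)·(-26) + (-1)·(-6)·(72) = 242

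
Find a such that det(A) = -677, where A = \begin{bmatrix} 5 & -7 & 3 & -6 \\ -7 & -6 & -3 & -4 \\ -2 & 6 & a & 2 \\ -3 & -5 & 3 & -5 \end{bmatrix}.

1

Expanding along the row containing a, det(A) is linear in a: det(A) = (109)·a + (-786).
Set (109)·a + (-786) = -677  ⇒  (109)·a = 109  ⇒  a = 1.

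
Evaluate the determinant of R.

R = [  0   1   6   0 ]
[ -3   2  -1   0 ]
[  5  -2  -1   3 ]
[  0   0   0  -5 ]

|R| = 160

Expand along row 4 (it has 3 zeros):
  + (-5) · M_44   where M_44 = det([0 1 6; -3 2 -1; 5 -2 -1]) = -32
det = (+1)·(-5)·(-32) = 160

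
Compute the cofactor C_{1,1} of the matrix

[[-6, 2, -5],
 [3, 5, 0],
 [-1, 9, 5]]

The cofactor is 25.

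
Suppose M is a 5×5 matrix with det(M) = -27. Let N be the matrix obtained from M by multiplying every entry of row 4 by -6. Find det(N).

The determinant is 162.

Scaling one row by -6 multiplies the determinant by -6.
det(N) = (-6)·(-27) = 162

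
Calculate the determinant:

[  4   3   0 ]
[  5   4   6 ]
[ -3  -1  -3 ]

-33

Expand along column 3:
  − 6 · |4 3; -3 -1| = −6·(-4 − (-9)) = -30
  + (-3) · |4 3; 5 4| = (-3)·(16 − 15) = -3
Sum: (-30) + (-3) = -33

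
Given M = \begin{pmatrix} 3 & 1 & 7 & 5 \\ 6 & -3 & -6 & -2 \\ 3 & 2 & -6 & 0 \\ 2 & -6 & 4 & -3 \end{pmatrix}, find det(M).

Expand along row 3 (it has 1 zero):
  + (3) · M_31   where M_31 = det([1 7 5; -3 -6 -2; -6 4 -3]) = -193
  − (2) · M_32   where M_32 = det([3 7 5; 6 -6 -2; 2 4 -3]) = 356
  + (-6) · M_33   where M_33 = det([3 1 5; 6 -3 -2; 2 -6 -3]) = -145
det = (+1)·(3)·(-193) + (-1)·(2)·(356) + (+1)·(-6)·(-145) = -421

-421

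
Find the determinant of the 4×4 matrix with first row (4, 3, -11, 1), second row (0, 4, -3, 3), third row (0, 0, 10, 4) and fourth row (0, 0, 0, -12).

The matrix is upper triangular, so the determinant is the product of the diagonal entries:
det = (4) · (4) · (10) · (-12) = -1920

The determinant is -1920.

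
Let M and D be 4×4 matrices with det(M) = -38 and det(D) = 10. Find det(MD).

|MD| = -380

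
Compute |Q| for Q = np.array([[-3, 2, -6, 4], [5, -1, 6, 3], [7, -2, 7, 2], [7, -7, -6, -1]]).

Expand along row 1:
  + (-3) · M_11   where M_11 = det([-1 6 3; -2 7 2; -7 -6 -1]) = 82
  − (2) · M_12   where M_12 = det([5 6 3; 7 7 2; 7 -6 -1]) = -122
  + (-6) · M_13   where M_13 = det([5 -1 3; 7 -2 2; 7 -7 -1]) = -46
  − (4) · M_14   where M_14 = det([5 -1 6; 7 -2 7; 7 -7 -6]) = 4
det = (+1)·(-3)·(82) + (-1)·(2)·(-122) + (+1)·(-6)·(-46) + (-1)·(4)·(4) = 258

The determinant is 258.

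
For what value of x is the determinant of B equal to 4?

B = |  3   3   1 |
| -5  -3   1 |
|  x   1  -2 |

Expanding along the row containing x, det(B) is linear in x: det(B) = (6)·x + (-20).
Set (6)·x + (-20) = 4  ⇒  (6)·x = 24  ⇒  x = 4.

4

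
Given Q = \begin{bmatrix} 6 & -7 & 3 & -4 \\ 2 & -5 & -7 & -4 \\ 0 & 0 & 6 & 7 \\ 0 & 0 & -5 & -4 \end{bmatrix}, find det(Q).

-176

Q is block upper-triangular with a 2×2 block and a 2×2 block on the diagonal, so its determinant equals the product of the determinants of the diagonal blocks.
det of the 2×2 block = -16
det of the 2×2 block = 11
det = (-16)·(11) = -176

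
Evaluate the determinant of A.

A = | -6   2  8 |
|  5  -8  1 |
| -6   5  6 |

det(A) = 62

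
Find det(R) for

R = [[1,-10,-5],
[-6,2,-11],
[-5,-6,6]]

-1194

Expand along column 1:
  + 1 · |2 -11; -6 6| = 1·(12 − 66) = -54
  − (-6) · |-10 -5; -6 6| = −(-6)·(-60 − 30) = -540
  + (-5) · |-10 -5; 2 -11| = (-5)·(110 − (-10)) = -600
Sum: (-54) + (-540) + (-600) = -1194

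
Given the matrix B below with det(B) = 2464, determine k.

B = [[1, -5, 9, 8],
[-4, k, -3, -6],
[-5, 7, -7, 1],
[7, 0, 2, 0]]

Expanding along the row containing k, det(B) is linear in k: det(B) = (373)·k + (599).
Set (373)·k + (599) = 2464  ⇒  (373)·k = 1865  ⇒  k = 5.

k = 5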